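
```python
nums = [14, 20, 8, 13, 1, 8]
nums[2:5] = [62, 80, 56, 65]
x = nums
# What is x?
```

nums starts as [14, 20, 8, 13, 1, 8] (length 6). The slice nums[2:5] covers indices [2, 3, 4] with values [8, 13, 1]. Replacing that slice with [62, 80, 56, 65] (different length) produces [14, 20, 62, 80, 56, 65, 8].

[14, 20, 62, 80, 56, 65, 8]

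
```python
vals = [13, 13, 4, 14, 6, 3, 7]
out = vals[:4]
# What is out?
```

vals has length 7. The slice vals[:4] selects indices [0, 1, 2, 3] (0->13, 1->13, 2->4, 3->14), giving [13, 13, 4, 14].

[13, 13, 4, 14]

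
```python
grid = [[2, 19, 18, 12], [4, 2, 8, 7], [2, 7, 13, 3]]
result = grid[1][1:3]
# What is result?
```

grid[1] = [4, 2, 8, 7]. grid[1] has length 4. The slice grid[1][1:3] selects indices [1, 2] (1->2, 2->8), giving [2, 8].

[2, 8]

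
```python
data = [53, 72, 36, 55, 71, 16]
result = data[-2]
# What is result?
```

data has length 6. Negative index -2 maps to positive index 6 + (-2) = 4. data[4] = 71.

71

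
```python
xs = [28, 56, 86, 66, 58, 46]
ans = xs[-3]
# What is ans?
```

xs has length 6. Negative index -3 maps to positive index 6 + (-3) = 3. xs[3] = 66.

66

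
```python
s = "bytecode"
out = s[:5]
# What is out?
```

s has length 8. The slice s[:5] selects indices [0, 1, 2, 3, 4] (0->'b', 1->'y', 2->'t', 3->'e', 4->'c'), giving 'bytec'.

'bytec'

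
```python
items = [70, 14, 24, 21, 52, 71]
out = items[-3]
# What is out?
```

items has length 6. Negative index -3 maps to positive index 6 + (-3) = 3. items[3] = 21.

21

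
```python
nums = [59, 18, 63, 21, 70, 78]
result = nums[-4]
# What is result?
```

nums has length 6. Negative index -4 maps to positive index 6 + (-4) = 2. nums[2] = 63.

63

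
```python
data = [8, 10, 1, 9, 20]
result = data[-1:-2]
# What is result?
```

data has length 5. The slice data[-1:-2] resolves to an empty index range, so the result is [].

[]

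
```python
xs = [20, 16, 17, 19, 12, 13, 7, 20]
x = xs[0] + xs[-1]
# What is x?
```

xs has length 8. xs[0] = 20.
xs has length 8. Negative index -1 maps to positive index 8 + (-1) = 7. xs[7] = 20.
Sum: 20 + 20 = 40.

40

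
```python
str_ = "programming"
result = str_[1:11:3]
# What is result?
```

str_ has length 11. The slice str_[1:11:3] selects indices [1, 4, 7, 10] (1->'r', 4->'r', 7->'m', 10->'g'), giving 'rrmg'.

'rrmg'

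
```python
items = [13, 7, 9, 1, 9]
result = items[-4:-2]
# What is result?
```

items has length 5. The slice items[-4:-2] selects indices [1, 2] (1->7, 2->9), giving [7, 9].

[7, 9]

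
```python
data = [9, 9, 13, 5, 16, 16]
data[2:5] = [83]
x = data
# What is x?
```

data starts as [9, 9, 13, 5, 16, 16] (length 6). The slice data[2:5] covers indices [2, 3, 4] with values [13, 5, 16]. Replacing that slice with [83] (different length) produces [9, 9, 83, 16].

[9, 9, 83, 16]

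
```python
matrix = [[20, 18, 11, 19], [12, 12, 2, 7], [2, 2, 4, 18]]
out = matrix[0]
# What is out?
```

matrix has 3 rows. Row 0 is [20, 18, 11, 19].

[20, 18, 11, 19]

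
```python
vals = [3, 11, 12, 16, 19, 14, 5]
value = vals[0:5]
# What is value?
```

vals has length 7. The slice vals[0:5] selects indices [0, 1, 2, 3, 4] (0->3, 1->11, 2->12, 3->16, 4->19), giving [3, 11, 12, 16, 19].

[3, 11, 12, 16, 19]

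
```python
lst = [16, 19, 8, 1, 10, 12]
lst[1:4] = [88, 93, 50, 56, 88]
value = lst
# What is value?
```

lst starts as [16, 19, 8, 1, 10, 12] (length 6). The slice lst[1:4] covers indices [1, 2, 3] with values [19, 8, 1]. Replacing that slice with [88, 93, 50, 56, 88] (different length) produces [16, 88, 93, 50, 56, 88, 10, 12].

[16, 88, 93, 50, 56, 88, 10, 12]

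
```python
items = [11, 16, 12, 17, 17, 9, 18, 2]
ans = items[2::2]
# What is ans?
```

items has length 8. The slice items[2::2] selects indices [2, 4, 6] (2->12, 4->17, 6->18), giving [12, 17, 18].

[12, 17, 18]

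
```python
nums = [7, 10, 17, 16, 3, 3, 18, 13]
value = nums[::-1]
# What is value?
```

nums has length 8. The slice nums[::-1] selects indices [7, 6, 5, 4, 3, 2, 1, 0] (7->13, 6->18, 5->3, 4->3, 3->16, 2->17, 1->10, 0->7), giving [13, 18, 3, 3, 16, 17, 10, 7].

[13, 18, 3, 3, 16, 17, 10, 7]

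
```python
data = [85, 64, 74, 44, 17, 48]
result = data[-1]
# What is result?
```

data has length 6. Negative index -1 maps to positive index 6 + (-1) = 5. data[5] = 48.

48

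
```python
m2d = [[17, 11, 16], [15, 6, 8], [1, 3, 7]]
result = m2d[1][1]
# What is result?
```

m2d[1] = [15, 6, 8]. Taking column 1 of that row yields 6.

6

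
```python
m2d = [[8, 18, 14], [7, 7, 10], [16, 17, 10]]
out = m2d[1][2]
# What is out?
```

m2d[1] = [7, 7, 10]. Taking column 2 of that row yields 10.

10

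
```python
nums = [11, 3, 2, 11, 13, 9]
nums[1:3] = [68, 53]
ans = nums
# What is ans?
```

nums starts as [11, 3, 2, 11, 13, 9] (length 6). The slice nums[1:3] covers indices [1, 2] with values [3, 2]. Replacing that slice with [68, 53] (same length) produces [11, 68, 53, 11, 13, 9].

[11, 68, 53, 11, 13, 9]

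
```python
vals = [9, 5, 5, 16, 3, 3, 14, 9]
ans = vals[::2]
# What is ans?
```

vals has length 8. The slice vals[::2] selects indices [0, 2, 4, 6] (0->9, 2->5, 4->3, 6->14), giving [9, 5, 3, 14].

[9, 5, 3, 14]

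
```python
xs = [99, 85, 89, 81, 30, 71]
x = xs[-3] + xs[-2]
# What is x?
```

xs has length 6. Negative index -3 maps to positive index 6 + (-3) = 3. xs[3] = 81.
xs has length 6. Negative index -2 maps to positive index 6 + (-2) = 4. xs[4] = 30.
Sum: 81 + 30 = 111.

111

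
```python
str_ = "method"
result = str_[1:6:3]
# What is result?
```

str_ has length 6. The slice str_[1:6:3] selects indices [1, 4] (1->'e', 4->'o'), giving 'eo'.

'eo'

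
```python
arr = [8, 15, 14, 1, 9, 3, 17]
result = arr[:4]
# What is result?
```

arr has length 7. The slice arr[:4] selects indices [0, 1, 2, 3] (0->8, 1->15, 2->14, 3->1), giving [8, 15, 14, 1].

[8, 15, 14, 1]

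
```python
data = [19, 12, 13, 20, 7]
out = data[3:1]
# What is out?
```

data has length 5. The slice data[3:1] resolves to an empty index range, so the result is [].

[]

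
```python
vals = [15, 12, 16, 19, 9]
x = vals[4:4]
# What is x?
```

vals has length 5. The slice vals[4:4] resolves to an empty index range, so the result is [].

[]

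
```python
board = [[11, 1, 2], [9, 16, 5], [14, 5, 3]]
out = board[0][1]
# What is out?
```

board[0] = [11, 1, 2]. Taking column 1 of that row yields 1.

1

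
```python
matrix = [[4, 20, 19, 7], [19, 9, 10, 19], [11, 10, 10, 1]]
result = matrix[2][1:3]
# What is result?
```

matrix[2] = [11, 10, 10, 1]. matrix[2] has length 4. The slice matrix[2][1:3] selects indices [1, 2] (1->10, 2->10), giving [10, 10].

[10, 10]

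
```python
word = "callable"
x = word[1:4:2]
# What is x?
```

word has length 8. The slice word[1:4:2] selects indices [1, 3] (1->'a', 3->'l'), giving 'al'.

'al'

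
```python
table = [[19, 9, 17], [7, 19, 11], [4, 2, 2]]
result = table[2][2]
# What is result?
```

table[2] = [4, 2, 2]. Taking column 2 of that row yields 2.

2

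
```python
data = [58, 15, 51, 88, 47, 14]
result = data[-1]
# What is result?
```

data has length 6. Negative index -1 maps to positive index 6 + (-1) = 5. data[5] = 14.

14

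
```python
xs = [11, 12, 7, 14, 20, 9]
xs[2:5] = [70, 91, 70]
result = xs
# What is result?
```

xs starts as [11, 12, 7, 14, 20, 9] (length 6). The slice xs[2:5] covers indices [2, 3, 4] with values [7, 14, 20]. Replacing that slice with [70, 91, 70] (same length) produces [11, 12, 70, 91, 70, 9].

[11, 12, 70, 91, 70, 9]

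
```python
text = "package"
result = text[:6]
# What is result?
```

text has length 7. The slice text[:6] selects indices [0, 1, 2, 3, 4, 5] (0->'p', 1->'a', 2->'c', 3->'k', 4->'a', 5->'g'), giving 'packag'.

'packag'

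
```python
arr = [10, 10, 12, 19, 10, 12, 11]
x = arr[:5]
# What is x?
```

arr has length 7. The slice arr[:5] selects indices [0, 1, 2, 3, 4] (0->10, 1->10, 2->12, 3->19, 4->10), giving [10, 10, 12, 19, 10].

[10, 10, 12, 19, 10]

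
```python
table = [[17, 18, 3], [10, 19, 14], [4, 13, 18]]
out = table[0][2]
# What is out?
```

table[0] = [17, 18, 3]. Taking column 2 of that row yields 3.

3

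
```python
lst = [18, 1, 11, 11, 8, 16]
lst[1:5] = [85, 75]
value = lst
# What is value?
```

lst starts as [18, 1, 11, 11, 8, 16] (length 6). The slice lst[1:5] covers indices [1, 2, 3, 4] with values [1, 11, 11, 8]. Replacing that slice with [85, 75] (different length) produces [18, 85, 75, 16].

[18, 85, 75, 16]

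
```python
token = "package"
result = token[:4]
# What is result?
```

token has length 7. The slice token[:4] selects indices [0, 1, 2, 3] (0->'p', 1->'a', 2->'c', 3->'k'), giving 'pack'.

'pack'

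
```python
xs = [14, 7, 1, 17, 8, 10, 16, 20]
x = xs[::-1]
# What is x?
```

xs has length 8. The slice xs[::-1] selects indices [7, 6, 5, 4, 3, 2, 1, 0] (7->20, 6->16, 5->10, 4->8, 3->17, 2->1, 1->7, 0->14), giving [20, 16, 10, 8, 17, 1, 7, 14].

[20, 16, 10, 8, 17, 1, 7, 14]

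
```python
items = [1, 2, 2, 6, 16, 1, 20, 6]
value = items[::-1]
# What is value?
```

items has length 8. The slice items[::-1] selects indices [7, 6, 5, 4, 3, 2, 1, 0] (7->6, 6->20, 5->1, 4->16, 3->6, 2->2, 1->2, 0->1), giving [6, 20, 1, 16, 6, 2, 2, 1].

[6, 20, 1, 16, 6, 2, 2, 1]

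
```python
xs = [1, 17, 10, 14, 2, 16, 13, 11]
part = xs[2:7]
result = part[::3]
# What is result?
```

xs has length 8. The slice xs[2:7] selects indices [2, 3, 4, 5, 6] (2->10, 3->14, 4->2, 5->16, 6->13), giving [10, 14, 2, 16, 13]. So part = [10, 14, 2, 16, 13]. part has length 5. The slice part[::3] selects indices [0, 3] (0->10, 3->16), giving [10, 16].

[10, 16]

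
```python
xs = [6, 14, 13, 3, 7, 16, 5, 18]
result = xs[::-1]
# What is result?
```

xs has length 8. The slice xs[::-1] selects indices [7, 6, 5, 4, 3, 2, 1, 0] (7->18, 6->5, 5->16, 4->7, 3->3, 2->13, 1->14, 0->6), giving [18, 5, 16, 7, 3, 13, 14, 6].

[18, 5, 16, 7, 3, 13, 14, 6]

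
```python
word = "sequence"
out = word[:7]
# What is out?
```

word has length 8. The slice word[:7] selects indices [0, 1, 2, 3, 4, 5, 6] (0->'s', 1->'e', 2->'q', 3->'u', 4->'e', 5->'n', 6->'c'), giving 'sequenc'.

'sequenc'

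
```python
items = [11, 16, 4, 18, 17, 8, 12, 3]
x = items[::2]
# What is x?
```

items has length 8. The slice items[::2] selects indices [0, 2, 4, 6] (0->11, 2->4, 4->17, 6->12), giving [11, 4, 17, 12].

[11, 4, 17, 12]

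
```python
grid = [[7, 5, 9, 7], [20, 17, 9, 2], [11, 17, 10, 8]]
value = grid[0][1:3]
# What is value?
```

grid[0] = [7, 5, 9, 7]. grid[0] has length 4. The slice grid[0][1:3] selects indices [1, 2] (1->5, 2->9), giving [5, 9].

[5, 9]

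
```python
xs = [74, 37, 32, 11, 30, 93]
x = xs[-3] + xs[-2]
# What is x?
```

xs has length 6. Negative index -3 maps to positive index 6 + (-3) = 3. xs[3] = 11.
xs has length 6. Negative index -2 maps to positive index 6 + (-2) = 4. xs[4] = 30.
Sum: 11 + 30 = 41.

41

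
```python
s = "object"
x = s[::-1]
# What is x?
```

s has length 6. The slice s[::-1] selects indices [5, 4, 3, 2, 1, 0] (5->'t', 4->'c', 3->'e', 2->'j', 1->'b', 0->'o'), giving 'tcejbo'.

'tcejbo'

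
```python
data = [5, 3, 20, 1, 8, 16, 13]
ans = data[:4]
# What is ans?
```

data has length 7. The slice data[:4] selects indices [0, 1, 2, 3] (0->5, 1->3, 2->20, 3->1), giving [5, 3, 20, 1].

[5, 3, 20, 1]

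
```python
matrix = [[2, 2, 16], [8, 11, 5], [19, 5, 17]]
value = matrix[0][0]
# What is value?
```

matrix[0] = [2, 2, 16]. Taking column 0 of that row yields 2.

2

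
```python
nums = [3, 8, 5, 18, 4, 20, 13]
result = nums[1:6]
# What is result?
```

nums has length 7. The slice nums[1:6] selects indices [1, 2, 3, 4, 5] (1->8, 2->5, 3->18, 4->4, 5->20), giving [8, 5, 18, 4, 20].

[8, 5, 18, 4, 20]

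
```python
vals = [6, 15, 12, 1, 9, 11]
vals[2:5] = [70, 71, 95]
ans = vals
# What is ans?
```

vals starts as [6, 15, 12, 1, 9, 11] (length 6). The slice vals[2:5] covers indices [2, 3, 4] with values [12, 1, 9]. Replacing that slice with [70, 71, 95] (same length) produces [6, 15, 70, 71, 95, 11].

[6, 15, 70, 71, 95, 11]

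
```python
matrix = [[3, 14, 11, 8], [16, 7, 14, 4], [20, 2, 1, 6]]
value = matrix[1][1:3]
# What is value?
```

matrix[1] = [16, 7, 14, 4]. matrix[1] has length 4. The slice matrix[1][1:3] selects indices [1, 2] (1->7, 2->14), giving [7, 14].

[7, 14]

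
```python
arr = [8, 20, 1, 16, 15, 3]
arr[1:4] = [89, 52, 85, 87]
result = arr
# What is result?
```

arr starts as [8, 20, 1, 16, 15, 3] (length 6). The slice arr[1:4] covers indices [1, 2, 3] with values [20, 1, 16]. Replacing that slice with [89, 52, 85, 87] (different length) produces [8, 89, 52, 85, 87, 15, 3].

[8, 89, 52, 85, 87, 15, 3]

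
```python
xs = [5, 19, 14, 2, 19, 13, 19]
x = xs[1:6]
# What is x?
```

xs has length 7. The slice xs[1:6] selects indices [1, 2, 3, 4, 5] (1->19, 2->14, 3->2, 4->19, 5->13), giving [19, 14, 2, 19, 13].

[19, 14, 2, 19, 13]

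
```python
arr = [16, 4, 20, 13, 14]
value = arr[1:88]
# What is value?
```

arr has length 5. The slice arr[1:88] selects indices [1, 2, 3, 4] (1->4, 2->20, 3->13, 4->14), giving [4, 20, 13, 14].

[4, 20, 13, 14]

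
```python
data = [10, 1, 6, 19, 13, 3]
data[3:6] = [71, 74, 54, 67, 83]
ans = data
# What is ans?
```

data starts as [10, 1, 6, 19, 13, 3] (length 6). The slice data[3:6] covers indices [3, 4, 5] with values [19, 13, 3]. Replacing that slice with [71, 74, 54, 67, 83] (different length) produces [10, 1, 6, 71, 74, 54, 67, 83].

[10, 1, 6, 71, 74, 54, 67, 83]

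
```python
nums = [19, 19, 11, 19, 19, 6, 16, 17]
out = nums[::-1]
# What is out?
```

nums has length 8. The slice nums[::-1] selects indices [7, 6, 5, 4, 3, 2, 1, 0] (7->17, 6->16, 5->6, 4->19, 3->19, 2->11, 1->19, 0->19), giving [17, 16, 6, 19, 19, 11, 19, 19].

[17, 16, 6, 19, 19, 11, 19, 19]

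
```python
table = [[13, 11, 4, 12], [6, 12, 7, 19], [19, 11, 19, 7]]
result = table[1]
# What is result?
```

table has 3 rows. Row 1 is [6, 12, 7, 19].

[6, 12, 7, 19]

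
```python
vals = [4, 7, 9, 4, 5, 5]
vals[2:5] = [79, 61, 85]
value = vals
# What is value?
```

vals starts as [4, 7, 9, 4, 5, 5] (length 6). The slice vals[2:5] covers indices [2, 3, 4] with values [9, 4, 5]. Replacing that slice with [79, 61, 85] (same length) produces [4, 7, 79, 61, 85, 5].

[4, 7, 79, 61, 85, 5]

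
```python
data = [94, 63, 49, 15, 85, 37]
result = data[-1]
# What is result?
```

data has length 6. Negative index -1 maps to positive index 6 + (-1) = 5. data[5] = 37.

37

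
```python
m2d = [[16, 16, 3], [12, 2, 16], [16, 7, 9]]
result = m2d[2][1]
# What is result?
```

m2d[2] = [16, 7, 9]. Taking column 1 of that row yields 7.

7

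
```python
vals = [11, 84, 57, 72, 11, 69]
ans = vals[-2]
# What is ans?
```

vals has length 6. Negative index -2 maps to positive index 6 + (-2) = 4. vals[4] = 11.

11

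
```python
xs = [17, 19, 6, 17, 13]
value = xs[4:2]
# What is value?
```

xs has length 5. The slice xs[4:2] resolves to an empty index range, so the result is [].

[]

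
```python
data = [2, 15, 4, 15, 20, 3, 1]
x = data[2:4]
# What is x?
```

data has length 7. The slice data[2:4] selects indices [2, 3] (2->4, 3->15), giving [4, 15].

[4, 15]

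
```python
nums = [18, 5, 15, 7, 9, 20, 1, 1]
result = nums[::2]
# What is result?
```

nums has length 8. The slice nums[::2] selects indices [0, 2, 4, 6] (0->18, 2->15, 4->9, 6->1), giving [18, 15, 9, 1].

[18, 15, 9, 1]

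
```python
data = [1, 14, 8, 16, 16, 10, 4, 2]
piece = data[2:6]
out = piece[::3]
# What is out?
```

data has length 8. The slice data[2:6] selects indices [2, 3, 4, 5] (2->8, 3->16, 4->16, 5->10), giving [8, 16, 16, 10]. So piece = [8, 16, 16, 10]. piece has length 4. The slice piece[::3] selects indices [0, 3] (0->8, 3->10), giving [8, 10].

[8, 10]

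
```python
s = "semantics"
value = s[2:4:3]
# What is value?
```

s has length 9. The slice s[2:4:3] selects indices [2] (2->'m'), giving 'm'.

'm'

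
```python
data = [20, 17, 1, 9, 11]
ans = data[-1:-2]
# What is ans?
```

data has length 5. The slice data[-1:-2] resolves to an empty index range, so the result is [].

[]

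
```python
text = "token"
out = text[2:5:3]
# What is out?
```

text has length 5. The slice text[2:5:3] selects indices [2] (2->'k'), giving 'k'.

'k'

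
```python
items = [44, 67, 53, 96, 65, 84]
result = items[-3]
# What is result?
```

items has length 6. Negative index -3 maps to positive index 6 + (-3) = 3. items[3] = 96.

96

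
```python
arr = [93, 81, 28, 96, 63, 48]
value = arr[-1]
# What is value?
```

arr has length 6. Negative index -1 maps to positive index 6 + (-1) = 5. arr[5] = 48.

48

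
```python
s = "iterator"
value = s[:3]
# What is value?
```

s has length 8. The slice s[:3] selects indices [0, 1, 2] (0->'i', 1->'t', 2->'e'), giving 'ite'.

'ite'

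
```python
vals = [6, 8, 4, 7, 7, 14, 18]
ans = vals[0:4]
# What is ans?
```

vals has length 7. The slice vals[0:4] selects indices [0, 1, 2, 3] (0->6, 1->8, 2->4, 3->7), giving [6, 8, 4, 7].

[6, 8, 4, 7]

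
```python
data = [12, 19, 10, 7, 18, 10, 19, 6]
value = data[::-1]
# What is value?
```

data has length 8. The slice data[::-1] selects indices [7, 6, 5, 4, 3, 2, 1, 0] (7->6, 6->19, 5->10, 4->18, 3->7, 2->10, 1->19, 0->12), giving [6, 19, 10, 18, 7, 10, 19, 12].

[6, 19, 10, 18, 7, 10, 19, 12]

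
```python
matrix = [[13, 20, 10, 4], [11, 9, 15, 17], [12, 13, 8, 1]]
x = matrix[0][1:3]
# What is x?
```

matrix[0] = [13, 20, 10, 4]. matrix[0] has length 4. The slice matrix[0][1:3] selects indices [1, 2] (1->20, 2->10), giving [20, 10].

[20, 10]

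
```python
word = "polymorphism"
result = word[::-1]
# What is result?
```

word has length 12. The slice word[::-1] selects indices [11, 10, 9, 8, 7, 6, 5, 4, 3, 2, 1, 0] (11->'m', 10->'s', 9->'i', 8->'h', 7->'p', 6->'r', 5->'o', 4->'m', 3->'y', 2->'l', 1->'o', 0->'p'), giving 'msihpromylop'.

'msihpromylop'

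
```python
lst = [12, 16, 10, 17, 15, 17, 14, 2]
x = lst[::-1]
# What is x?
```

lst has length 8. The slice lst[::-1] selects indices [7, 6, 5, 4, 3, 2, 1, 0] (7->2, 6->14, 5->17, 4->15, 3->17, 2->10, 1->16, 0->12), giving [2, 14, 17, 15, 17, 10, 16, 12].

[2, 14, 17, 15, 17, 10, 16, 12]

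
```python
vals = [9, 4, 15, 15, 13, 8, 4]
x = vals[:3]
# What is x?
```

vals has length 7. The slice vals[:3] selects indices [0, 1, 2] (0->9, 1->4, 2->15), giving [9, 4, 15].

[9, 4, 15]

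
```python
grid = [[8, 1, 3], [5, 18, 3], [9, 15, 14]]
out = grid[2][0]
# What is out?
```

grid[2] = [9, 15, 14]. Taking column 0 of that row yields 9.

9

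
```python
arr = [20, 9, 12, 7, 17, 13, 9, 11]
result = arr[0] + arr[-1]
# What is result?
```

arr has length 8. arr[0] = 20.
arr has length 8. Negative index -1 maps to positive index 8 + (-1) = 7. arr[7] = 11.
Sum: 20 + 11 = 31.

31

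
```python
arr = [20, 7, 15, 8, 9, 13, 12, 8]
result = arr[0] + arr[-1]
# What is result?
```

arr has length 8. arr[0] = 20.
arr has length 8. Negative index -1 maps to positive index 8 + (-1) = 7. arr[7] = 8.
Sum: 20 + 8 = 28.

28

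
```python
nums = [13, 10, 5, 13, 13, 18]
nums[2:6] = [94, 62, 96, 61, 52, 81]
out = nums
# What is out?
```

nums starts as [13, 10, 5, 13, 13, 18] (length 6). The slice nums[2:6] covers indices [2, 3, 4, 5] with values [5, 13, 13, 18]. Replacing that slice with [94, 62, 96, 61, 52, 81] (different length) produces [13, 10, 94, 62, 96, 61, 52, 81].

[13, 10, 94, 62, 96, 61, 52, 81]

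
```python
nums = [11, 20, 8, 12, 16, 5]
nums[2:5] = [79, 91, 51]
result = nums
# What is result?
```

nums starts as [11, 20, 8, 12, 16, 5] (length 6). The slice nums[2:5] covers indices [2, 3, 4] with values [8, 12, 16]. Replacing that slice with [79, 91, 51] (same length) produces [11, 20, 79, 91, 51, 5].

[11, 20, 79, 91, 51, 5]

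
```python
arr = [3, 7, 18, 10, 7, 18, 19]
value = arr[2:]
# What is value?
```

arr has length 7. The slice arr[2:] selects indices [2, 3, 4, 5, 6] (2->18, 3->10, 4->7, 5->18, 6->19), giving [18, 10, 7, 18, 19].

[18, 10, 7, 18, 19]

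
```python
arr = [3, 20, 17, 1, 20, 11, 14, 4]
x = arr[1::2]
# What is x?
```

arr has length 8. The slice arr[1::2] selects indices [1, 3, 5, 7] (1->20, 3->1, 5->11, 7->4), giving [20, 1, 11, 4].

[20, 1, 11, 4]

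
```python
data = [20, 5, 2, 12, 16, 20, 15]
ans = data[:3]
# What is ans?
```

data has length 7. The slice data[:3] selects indices [0, 1, 2] (0->20, 1->5, 2->2), giving [20, 5, 2].

[20, 5, 2]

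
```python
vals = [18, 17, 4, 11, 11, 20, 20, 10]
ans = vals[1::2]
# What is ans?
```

vals has length 8. The slice vals[1::2] selects indices [1, 3, 5, 7] (1->17, 3->11, 5->20, 7->10), giving [17, 11, 20, 10].

[17, 11, 20, 10]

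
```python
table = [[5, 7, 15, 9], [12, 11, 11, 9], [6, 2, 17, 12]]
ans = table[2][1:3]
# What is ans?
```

table[2] = [6, 2, 17, 12]. table[2] has length 4. The slice table[2][1:3] selects indices [1, 2] (1->2, 2->17), giving [2, 17].

[2, 17]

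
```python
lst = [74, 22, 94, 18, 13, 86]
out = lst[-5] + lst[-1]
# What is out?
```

lst has length 6. Negative index -5 maps to positive index 6 + (-5) = 1. lst[1] = 22.
lst has length 6. Negative index -1 maps to positive index 6 + (-1) = 5. lst[5] = 86.
Sum: 22 + 86 = 108.

108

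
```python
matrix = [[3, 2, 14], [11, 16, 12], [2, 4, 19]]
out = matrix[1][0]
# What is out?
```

matrix[1] = [11, 16, 12]. Taking column 0 of that row yields 11.

11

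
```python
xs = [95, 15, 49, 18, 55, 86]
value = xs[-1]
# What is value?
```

xs has length 6. Negative index -1 maps to positive index 6 + (-1) = 5. xs[5] = 86.

86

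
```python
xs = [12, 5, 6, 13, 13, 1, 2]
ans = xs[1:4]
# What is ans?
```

xs has length 7. The slice xs[1:4] selects indices [1, 2, 3] (1->5, 2->6, 3->13), giving [5, 6, 13].

[5, 6, 13]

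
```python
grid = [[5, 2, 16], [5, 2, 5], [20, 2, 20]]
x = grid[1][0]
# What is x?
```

grid[1] = [5, 2, 5]. Taking column 0 of that row yields 5.

5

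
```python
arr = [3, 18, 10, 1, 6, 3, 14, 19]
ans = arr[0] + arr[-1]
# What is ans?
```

arr has length 8. arr[0] = 3.
arr has length 8. Negative index -1 maps to positive index 8 + (-1) = 7. arr[7] = 19.
Sum: 3 + 19 = 22.

22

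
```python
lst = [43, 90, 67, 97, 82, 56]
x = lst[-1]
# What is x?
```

lst has length 6. Negative index -1 maps to positive index 6 + (-1) = 5. lst[5] = 56.

56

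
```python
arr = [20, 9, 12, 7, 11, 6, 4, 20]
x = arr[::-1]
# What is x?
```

arr has length 8. The slice arr[::-1] selects indices [7, 6, 5, 4, 3, 2, 1, 0] (7->20, 6->4, 5->6, 4->11, 3->7, 2->12, 1->9, 0->20), giving [20, 4, 6, 11, 7, 12, 9, 20].

[20, 4, 6, 11, 7, 12, 9, 20]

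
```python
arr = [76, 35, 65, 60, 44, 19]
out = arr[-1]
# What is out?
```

arr has length 6. Negative index -1 maps to positive index 6 + (-1) = 5. arr[5] = 19.

19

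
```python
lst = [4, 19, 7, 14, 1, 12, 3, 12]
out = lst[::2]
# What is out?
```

lst has length 8. The slice lst[::2] selects indices [0, 2, 4, 6] (0->4, 2->7, 4->1, 6->3), giving [4, 7, 1, 3].

[4, 7, 1, 3]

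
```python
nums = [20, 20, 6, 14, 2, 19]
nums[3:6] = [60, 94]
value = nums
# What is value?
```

nums starts as [20, 20, 6, 14, 2, 19] (length 6). The slice nums[3:6] covers indices [3, 4, 5] with values [14, 2, 19]. Replacing that slice with [60, 94] (different length) produces [20, 20, 6, 60, 94].

[20, 20, 6, 60, 94]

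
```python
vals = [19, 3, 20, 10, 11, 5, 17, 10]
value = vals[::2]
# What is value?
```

vals has length 8. The slice vals[::2] selects indices [0, 2, 4, 6] (0->19, 2->20, 4->11, 6->17), giving [19, 20, 11, 17].

[19, 20, 11, 17]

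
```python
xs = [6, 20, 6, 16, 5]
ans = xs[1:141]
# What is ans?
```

xs has length 5. The slice xs[1:141] selects indices [1, 2, 3, 4] (1->20, 2->6, 3->16, 4->5), giving [20, 6, 16, 5].

[20, 6, 16, 5]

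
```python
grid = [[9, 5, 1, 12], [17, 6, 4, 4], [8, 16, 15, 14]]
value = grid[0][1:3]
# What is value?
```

grid[0] = [9, 5, 1, 12]. grid[0] has length 4. The slice grid[0][1:3] selects indices [1, 2] (1->5, 2->1), giving [5, 1].

[5, 1]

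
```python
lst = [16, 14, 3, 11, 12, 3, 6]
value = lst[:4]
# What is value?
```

lst has length 7. The slice lst[:4] selects indices [0, 1, 2, 3] (0->16, 1->14, 2->3, 3->11), giving [16, 14, 3, 11].

[16, 14, 3, 11]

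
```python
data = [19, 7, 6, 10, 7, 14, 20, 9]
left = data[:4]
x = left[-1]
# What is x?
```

data has length 8. The slice data[:4] selects indices [0, 1, 2, 3] (0->19, 1->7, 2->6, 3->10), giving [19, 7, 6, 10]. So left = [19, 7, 6, 10]. Then left[-1] = 10.

10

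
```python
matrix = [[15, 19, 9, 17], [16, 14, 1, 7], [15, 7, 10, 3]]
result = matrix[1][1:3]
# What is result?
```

matrix[1] = [16, 14, 1, 7]. matrix[1] has length 4. The slice matrix[1][1:3] selects indices [1, 2] (1->14, 2->1), giving [14, 1].

[14, 1]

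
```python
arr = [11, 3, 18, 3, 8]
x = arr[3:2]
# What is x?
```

arr has length 5. The slice arr[3:2] resolves to an empty index range, so the result is [].

[]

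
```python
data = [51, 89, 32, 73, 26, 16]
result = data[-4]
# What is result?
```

data has length 6. Negative index -4 maps to positive index 6 + (-4) = 2. data[2] = 32.

32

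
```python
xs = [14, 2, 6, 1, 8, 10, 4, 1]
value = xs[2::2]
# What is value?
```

xs has length 8. The slice xs[2::2] selects indices [2, 4, 6] (2->6, 4->8, 6->4), giving [6, 8, 4].

[6, 8, 4]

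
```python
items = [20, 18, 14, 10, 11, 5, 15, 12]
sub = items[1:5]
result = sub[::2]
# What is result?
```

items has length 8. The slice items[1:5] selects indices [1, 2, 3, 4] (1->18, 2->14, 3->10, 4->11), giving [18, 14, 10, 11]. So sub = [18, 14, 10, 11]. sub has length 4. The slice sub[::2] selects indices [0, 2] (0->18, 2->10), giving [18, 10].

[18, 10]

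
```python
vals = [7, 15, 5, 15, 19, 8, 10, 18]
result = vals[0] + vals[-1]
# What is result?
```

vals has length 8. vals[0] = 7.
vals has length 8. Negative index -1 maps to positive index 8 + (-1) = 7. vals[7] = 18.
Sum: 7 + 18 = 25.

25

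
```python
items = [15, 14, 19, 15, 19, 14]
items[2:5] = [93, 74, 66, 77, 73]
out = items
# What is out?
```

items starts as [15, 14, 19, 15, 19, 14] (length 6). The slice items[2:5] covers indices [2, 3, 4] with values [19, 15, 19]. Replacing that slice with [93, 74, 66, 77, 73] (different length) produces [15, 14, 93, 74, 66, 77, 73, 14].

[15, 14, 93, 74, 66, 77, 73, 14]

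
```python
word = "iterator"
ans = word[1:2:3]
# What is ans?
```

word has length 8. The slice word[1:2:3] selects indices [1] (1->'t'), giving 't'.

't'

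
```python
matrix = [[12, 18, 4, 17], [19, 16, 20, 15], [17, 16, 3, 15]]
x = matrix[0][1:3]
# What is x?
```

matrix[0] = [12, 18, 4, 17]. matrix[0] has length 4. The slice matrix[0][1:3] selects indices [1, 2] (1->18, 2->4), giving [18, 4].

[18, 4]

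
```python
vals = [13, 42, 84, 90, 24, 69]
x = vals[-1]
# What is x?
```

vals has length 6. Negative index -1 maps to positive index 6 + (-1) = 5. vals[5] = 69.

69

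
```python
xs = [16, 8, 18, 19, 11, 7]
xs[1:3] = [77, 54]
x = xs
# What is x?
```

xs starts as [16, 8, 18, 19, 11, 7] (length 6). The slice xs[1:3] covers indices [1, 2] with values [8, 18]. Replacing that slice with [77, 54] (same length) produces [16, 77, 54, 19, 11, 7].

[16, 77, 54, 19, 11, 7]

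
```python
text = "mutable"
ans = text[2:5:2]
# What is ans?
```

text has length 7. The slice text[2:5:2] selects indices [2, 4] (2->'t', 4->'b'), giving 'tb'.

'tb'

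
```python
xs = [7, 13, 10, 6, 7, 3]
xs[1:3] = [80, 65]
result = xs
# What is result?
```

xs starts as [7, 13, 10, 6, 7, 3] (length 6). The slice xs[1:3] covers indices [1, 2] with values [13, 10]. Replacing that slice with [80, 65] (same length) produces [7, 80, 65, 6, 7, 3].

[7, 80, 65, 6, 7, 3]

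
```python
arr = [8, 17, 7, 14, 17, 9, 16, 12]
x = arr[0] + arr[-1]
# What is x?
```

arr has length 8. arr[0] = 8.
arr has length 8. Negative index -1 maps to positive index 8 + (-1) = 7. arr[7] = 12.
Sum: 8 + 12 = 20.

20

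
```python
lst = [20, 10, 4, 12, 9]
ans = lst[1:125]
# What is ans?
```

lst has length 5. The slice lst[1:125] selects indices [1, 2, 3, 4] (1->10, 2->4, 3->12, 4->9), giving [10, 4, 12, 9].

[10, 4, 12, 9]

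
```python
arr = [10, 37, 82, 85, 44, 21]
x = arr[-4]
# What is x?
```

arr has length 6. Negative index -4 maps to positive index 6 + (-4) = 2. arr[2] = 82.

82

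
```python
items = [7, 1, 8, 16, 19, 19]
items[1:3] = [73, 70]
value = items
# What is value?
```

items starts as [7, 1, 8, 16, 19, 19] (length 6). The slice items[1:3] covers indices [1, 2] with values [1, 8]. Replacing that slice with [73, 70] (same length) produces [7, 73, 70, 16, 19, 19].

[7, 73, 70, 16, 19, 19]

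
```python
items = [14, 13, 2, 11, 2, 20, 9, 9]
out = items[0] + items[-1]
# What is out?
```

items has length 8. items[0] = 14.
items has length 8. Negative index -1 maps to positive index 8 + (-1) = 7. items[7] = 9.
Sum: 14 + 9 = 23.

23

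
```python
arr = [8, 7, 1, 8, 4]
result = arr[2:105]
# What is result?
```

arr has length 5. The slice arr[2:105] selects indices [2, 3, 4] (2->1, 3->8, 4->4), giving [1, 8, 4].

[1, 8, 4]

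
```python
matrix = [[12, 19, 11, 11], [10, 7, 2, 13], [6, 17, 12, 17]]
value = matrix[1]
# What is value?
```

matrix has 3 rows. Row 1 is [10, 7, 2, 13].

[10, 7, 2, 13]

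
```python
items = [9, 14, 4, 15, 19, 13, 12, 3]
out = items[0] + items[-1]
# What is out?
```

items has length 8. items[0] = 9.
items has length 8. Negative index -1 maps to positive index 8 + (-1) = 7. items[7] = 3.
Sum: 9 + 3 = 12.

12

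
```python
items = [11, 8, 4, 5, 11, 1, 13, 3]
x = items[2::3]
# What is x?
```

items has length 8. The slice items[2::3] selects indices [2, 5] (2->4, 5->1), giving [4, 1].

[4, 1]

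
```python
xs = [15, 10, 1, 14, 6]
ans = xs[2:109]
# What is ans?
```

xs has length 5. The slice xs[2:109] selects indices [2, 3, 4] (2->1, 3->14, 4->6), giving [1, 14, 6].

[1, 14, 6]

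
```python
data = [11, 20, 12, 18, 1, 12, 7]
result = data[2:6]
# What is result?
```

data has length 7. The slice data[2:6] selects indices [2, 3, 4, 5] (2->12, 3->18, 4->1, 5->12), giving [12, 18, 1, 12].

[12, 18, 1, 12]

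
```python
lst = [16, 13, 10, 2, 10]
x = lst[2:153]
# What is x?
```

lst has length 5. The slice lst[2:153] selects indices [2, 3, 4] (2->10, 3->2, 4->10), giving [10, 2, 10].

[10, 2, 10]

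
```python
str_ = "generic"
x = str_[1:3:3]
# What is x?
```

str_ has length 7. The slice str_[1:3:3] selects indices [1] (1->'e'), giving 'e'.

'e'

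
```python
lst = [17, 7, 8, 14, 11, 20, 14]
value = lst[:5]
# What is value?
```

lst has length 7. The slice lst[:5] selects indices [0, 1, 2, 3, 4] (0->17, 1->7, 2->8, 3->14, 4->11), giving [17, 7, 8, 14, 11].

[17, 7, 8, 14, 11]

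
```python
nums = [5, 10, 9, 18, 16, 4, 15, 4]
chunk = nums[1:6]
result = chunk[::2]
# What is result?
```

nums has length 8. The slice nums[1:6] selects indices [1, 2, 3, 4, 5] (1->10, 2->9, 3->18, 4->16, 5->4), giving [10, 9, 18, 16, 4]. So chunk = [10, 9, 18, 16, 4]. chunk has length 5. The slice chunk[::2] selects indices [0, 2, 4] (0->10, 2->18, 4->4), giving [10, 18, 4].

[10, 18, 4]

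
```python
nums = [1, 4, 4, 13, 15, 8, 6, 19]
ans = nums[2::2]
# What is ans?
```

nums has length 8. The slice nums[2::2] selects indices [2, 4, 6] (2->4, 4->15, 6->6), giving [4, 15, 6].

[4, 15, 6]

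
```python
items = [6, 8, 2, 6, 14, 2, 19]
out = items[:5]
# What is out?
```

items has length 7. The slice items[:5] selects indices [0, 1, 2, 3, 4] (0->6, 1->8, 2->2, 3->6, 4->14), giving [6, 8, 2, 6, 14].

[6, 8, 2, 6, 14]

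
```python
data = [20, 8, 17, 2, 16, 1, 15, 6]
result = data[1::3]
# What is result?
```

data has length 8. The slice data[1::3] selects indices [1, 4, 7] (1->8, 4->16, 7->6), giving [8, 16, 6].

[8, 16, 6]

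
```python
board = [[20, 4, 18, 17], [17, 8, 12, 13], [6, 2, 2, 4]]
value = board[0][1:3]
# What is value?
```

board[0] = [20, 4, 18, 17]. board[0] has length 4. The slice board[0][1:3] selects indices [1, 2] (1->4, 2->18), giving [4, 18].

[4, 18]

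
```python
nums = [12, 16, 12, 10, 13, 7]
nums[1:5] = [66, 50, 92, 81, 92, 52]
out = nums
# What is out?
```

nums starts as [12, 16, 12, 10, 13, 7] (length 6). The slice nums[1:5] covers indices [1, 2, 3, 4] with values [16, 12, 10, 13]. Replacing that slice with [66, 50, 92, 81, 92, 52] (different length) produces [12, 66, 50, 92, 81, 92, 52, 7].

[12, 66, 50, 92, 81, 92, 52, 7]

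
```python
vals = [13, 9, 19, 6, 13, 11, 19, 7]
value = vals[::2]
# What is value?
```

vals has length 8. The slice vals[::2] selects indices [0, 2, 4, 6] (0->13, 2->19, 4->13, 6->19), giving [13, 19, 13, 19].

[13, 19, 13, 19]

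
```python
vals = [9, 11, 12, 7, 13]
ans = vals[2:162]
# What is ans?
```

vals has length 5. The slice vals[2:162] selects indices [2, 3, 4] (2->12, 3->7, 4->13), giving [12, 7, 13].

[12, 7, 13]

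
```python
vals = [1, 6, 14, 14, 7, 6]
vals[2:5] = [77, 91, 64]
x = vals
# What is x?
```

vals starts as [1, 6, 14, 14, 7, 6] (length 6). The slice vals[2:5] covers indices [2, 3, 4] with values [14, 14, 7]. Replacing that slice with [77, 91, 64] (same length) produces [1, 6, 77, 91, 64, 6].

[1, 6, 77, 91, 64, 6]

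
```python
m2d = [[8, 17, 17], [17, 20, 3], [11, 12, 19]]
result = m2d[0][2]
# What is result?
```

m2d[0] = [8, 17, 17]. Taking column 2 of that row yields 17.

17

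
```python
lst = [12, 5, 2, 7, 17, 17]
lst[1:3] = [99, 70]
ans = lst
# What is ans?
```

lst starts as [12, 5, 2, 7, 17, 17] (length 6). The slice lst[1:3] covers indices [1, 2] with values [5, 2]. Replacing that slice with [99, 70] (same length) produces [12, 99, 70, 7, 17, 17].

[12, 99, 70, 7, 17, 17]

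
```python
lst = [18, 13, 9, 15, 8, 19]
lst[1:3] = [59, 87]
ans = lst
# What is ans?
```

lst starts as [18, 13, 9, 15, 8, 19] (length 6). The slice lst[1:3] covers indices [1, 2] with values [13, 9]. Replacing that slice with [59, 87] (same length) produces [18, 59, 87, 15, 8, 19].

[18, 59, 87, 15, 8, 19]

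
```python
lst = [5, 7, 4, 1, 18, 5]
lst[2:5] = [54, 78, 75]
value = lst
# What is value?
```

lst starts as [5, 7, 4, 1, 18, 5] (length 6). The slice lst[2:5] covers indices [2, 3, 4] with values [4, 1, 18]. Replacing that slice with [54, 78, 75] (same length) produces [5, 7, 54, 78, 75, 5].

[5, 7, 54, 78, 75, 5]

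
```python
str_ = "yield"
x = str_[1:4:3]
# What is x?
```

str_ has length 5. The slice str_[1:4:3] selects indices [1] (1->'i'), giving 'i'.

'i'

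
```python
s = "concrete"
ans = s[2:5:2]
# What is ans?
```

s has length 8. The slice s[2:5:2] selects indices [2, 4] (2->'n', 4->'r'), giving 'nr'.

'nr'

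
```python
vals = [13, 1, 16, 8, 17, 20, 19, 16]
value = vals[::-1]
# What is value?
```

vals has length 8. The slice vals[::-1] selects indices [7, 6, 5, 4, 3, 2, 1, 0] (7->16, 6->19, 5->20, 4->17, 3->8, 2->16, 1->1, 0->13), giving [16, 19, 20, 17, 8, 16, 1, 13].

[16, 19, 20, 17, 8, 16, 1, 13]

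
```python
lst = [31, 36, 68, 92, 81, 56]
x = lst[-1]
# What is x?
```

lst has length 6. Negative index -1 maps to positive index 6 + (-1) = 5. lst[5] = 56.

56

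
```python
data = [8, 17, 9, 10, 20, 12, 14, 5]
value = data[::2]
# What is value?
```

data has length 8. The slice data[::2] selects indices [0, 2, 4, 6] (0->8, 2->9, 4->20, 6->14), giving [8, 9, 20, 14].

[8, 9, 20, 14]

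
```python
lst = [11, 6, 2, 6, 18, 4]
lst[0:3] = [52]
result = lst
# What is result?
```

lst starts as [11, 6, 2, 6, 18, 4] (length 6). The slice lst[0:3] covers indices [0, 1, 2] with values [11, 6, 2]. Replacing that slice with [52] (different length) produces [52, 6, 18, 4].

[52, 6, 18, 4]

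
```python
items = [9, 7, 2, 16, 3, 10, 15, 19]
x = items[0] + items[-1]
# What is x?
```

items has length 8. items[0] = 9.
items has length 8. Negative index -1 maps to positive index 8 + (-1) = 7. items[7] = 19.
Sum: 9 + 19 = 28.

28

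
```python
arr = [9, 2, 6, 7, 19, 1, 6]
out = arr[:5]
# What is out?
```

arr has length 7. The slice arr[:5] selects indices [0, 1, 2, 3, 4] (0->9, 1->2, 2->6, 3->7, 4->19), giving [9, 2, 6, 7, 19].

[9, 2, 6, 7, 19]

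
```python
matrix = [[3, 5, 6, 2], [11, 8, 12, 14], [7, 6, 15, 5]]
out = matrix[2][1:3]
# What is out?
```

matrix[2] = [7, 6, 15, 5]. matrix[2] has length 4. The slice matrix[2][1:3] selects indices [1, 2] (1->6, 2->15), giving [6, 15].

[6, 15]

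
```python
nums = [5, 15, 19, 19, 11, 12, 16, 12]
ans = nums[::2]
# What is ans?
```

nums has length 8. The slice nums[::2] selects indices [0, 2, 4, 6] (0->5, 2->19, 4->11, 6->16), giving [5, 19, 11, 16].

[5, 19, 11, 16]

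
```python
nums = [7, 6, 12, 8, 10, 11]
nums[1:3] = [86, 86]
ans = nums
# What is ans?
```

nums starts as [7, 6, 12, 8, 10, 11] (length 6). The slice nums[1:3] covers indices [1, 2] with values [6, 12]. Replacing that slice with [86, 86] (same length) produces [7, 86, 86, 8, 10, 11].

[7, 86, 86, 8, 10, 11]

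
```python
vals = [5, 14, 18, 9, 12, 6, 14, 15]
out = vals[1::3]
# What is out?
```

vals has length 8. The slice vals[1::3] selects indices [1, 4, 7] (1->14, 4->12, 7->15), giving [14, 12, 15].

[14, 12, 15]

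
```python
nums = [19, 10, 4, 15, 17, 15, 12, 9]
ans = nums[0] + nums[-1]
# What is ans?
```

nums has length 8. nums[0] = 19.
nums has length 8. Negative index -1 maps to positive index 8 + (-1) = 7. nums[7] = 9.
Sum: 19 + 9 = 28.

28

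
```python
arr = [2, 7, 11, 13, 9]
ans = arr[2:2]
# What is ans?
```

arr has length 5. The slice arr[2:2] resolves to an empty index range, so the result is [].

[]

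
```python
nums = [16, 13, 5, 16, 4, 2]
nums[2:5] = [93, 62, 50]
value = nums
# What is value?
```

nums starts as [16, 13, 5, 16, 4, 2] (length 6). The slice nums[2:5] covers indices [2, 3, 4] with values [5, 16, 4]. Replacing that slice with [93, 62, 50] (same length) produces [16, 13, 93, 62, 50, 2].

[16, 13, 93, 62, 50, 2]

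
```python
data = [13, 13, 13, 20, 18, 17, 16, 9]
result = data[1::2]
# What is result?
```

data has length 8. The slice data[1::2] selects indices [1, 3, 5, 7] (1->13, 3->20, 5->17, 7->9), giving [13, 20, 17, 9].

[13, 20, 17, 9]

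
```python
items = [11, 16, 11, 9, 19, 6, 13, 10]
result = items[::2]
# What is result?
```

items has length 8. The slice items[::2] selects indices [0, 2, 4, 6] (0->11, 2->11, 4->19, 6->13), giving [11, 11, 19, 13].

[11, 11, 19, 13]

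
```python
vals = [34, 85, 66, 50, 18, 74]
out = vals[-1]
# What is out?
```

vals has length 6. Negative index -1 maps to positive index 6 + (-1) = 5. vals[5] = 74.

74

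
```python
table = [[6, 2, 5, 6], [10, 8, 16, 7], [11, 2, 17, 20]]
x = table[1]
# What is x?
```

table has 3 rows. Row 1 is [10, 8, 16, 7].

[10, 8, 16, 7]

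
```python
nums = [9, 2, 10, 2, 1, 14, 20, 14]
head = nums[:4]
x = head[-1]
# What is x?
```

nums has length 8. The slice nums[:4] selects indices [0, 1, 2, 3] (0->9, 1->2, 2->10, 3->2), giving [9, 2, 10, 2]. So head = [9, 2, 10, 2]. Then head[-1] = 2.

2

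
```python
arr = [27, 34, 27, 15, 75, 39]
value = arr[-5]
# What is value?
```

arr has length 6. Negative index -5 maps to positive index 6 + (-5) = 1. arr[1] = 34.

34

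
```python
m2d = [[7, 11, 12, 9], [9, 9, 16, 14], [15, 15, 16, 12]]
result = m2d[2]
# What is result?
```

m2d has 3 rows. Row 2 is [15, 15, 16, 12].

[15, 15, 16, 12]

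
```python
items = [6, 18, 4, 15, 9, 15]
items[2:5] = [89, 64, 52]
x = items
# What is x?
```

items starts as [6, 18, 4, 15, 9, 15] (length 6). The slice items[2:5] covers indices [2, 3, 4] with values [4, 15, 9]. Replacing that slice with [89, 64, 52] (same length) produces [6, 18, 89, 64, 52, 15].

[6, 18, 89, 64, 52, 15]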